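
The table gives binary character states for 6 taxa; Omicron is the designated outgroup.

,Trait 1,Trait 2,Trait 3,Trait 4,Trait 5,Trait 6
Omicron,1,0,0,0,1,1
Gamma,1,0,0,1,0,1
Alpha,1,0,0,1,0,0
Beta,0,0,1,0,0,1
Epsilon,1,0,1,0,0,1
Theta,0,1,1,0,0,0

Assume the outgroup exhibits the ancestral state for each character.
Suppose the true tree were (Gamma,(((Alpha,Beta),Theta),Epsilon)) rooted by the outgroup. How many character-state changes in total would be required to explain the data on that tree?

Map each character onto (Gamma,(((Alpha,Beta),Theta),Epsilon)) (rooted by Omicron) and count the minimum state changes it requires (Fitch parsimony):
Trait 1: 2; Trait 2: 1; Trait 3: 2; Trait 4: 2; Trait 5: 1; Trait 6: 2.
Total tree length = 10.

10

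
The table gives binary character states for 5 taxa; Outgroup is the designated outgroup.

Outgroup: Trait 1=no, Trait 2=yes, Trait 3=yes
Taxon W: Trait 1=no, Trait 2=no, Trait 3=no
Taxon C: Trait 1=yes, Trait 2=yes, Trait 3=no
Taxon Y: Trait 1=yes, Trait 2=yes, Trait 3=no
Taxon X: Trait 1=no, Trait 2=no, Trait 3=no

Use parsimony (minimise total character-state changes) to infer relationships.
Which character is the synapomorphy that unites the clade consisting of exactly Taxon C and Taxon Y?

Character polarity is set by the outgroup: the derived state is whichever differs from the outgroup's state, so for Trait 2, Trait 3 the derived state is 'no', and for the remaining characters it is 'yes'.
Only Taxon C and Taxon Y show the derived state 'yes' for Trait 1, supporting them as a clade.
Only Taxon W and Taxon X show the derived state 'no' for Trait 2, supporting them as a clade.
Trait 3 (derived state 'no') is shared by all ingroup taxa — unites the whole ingroup.
Most parsimonious ingroup topology: ((Taxon W,Taxon X),(Taxon C,Taxon Y)).
The clade {Taxon C, Taxon Y} is supported by Trait 1: its derived state 'yes' occurs in exactly those taxa and in no other taxon (including the outgroup).

Trait 1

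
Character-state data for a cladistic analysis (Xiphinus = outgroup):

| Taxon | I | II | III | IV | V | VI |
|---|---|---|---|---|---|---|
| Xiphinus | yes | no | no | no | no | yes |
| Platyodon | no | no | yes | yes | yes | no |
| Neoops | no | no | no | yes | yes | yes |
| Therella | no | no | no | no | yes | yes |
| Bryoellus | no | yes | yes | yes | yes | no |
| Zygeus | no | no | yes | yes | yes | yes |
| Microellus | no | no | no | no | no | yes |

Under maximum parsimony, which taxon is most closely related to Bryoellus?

Character polarity is set by the outgroup: the derived state is whichever differs from the outgroup's state, so for I, VI the derived state is 'no', and for the remaining characters it is 'yes'.
I (derived state 'no') is shared by all ingroup taxa — unites the whole ingroup.
II (derived state 'yes') is unique to Bryoellus (autapomorphy; uninformative for grouping).
III (derived state 'yes') is shared by Bryoellus, Platyodon, and Zygeus — a synapomorphy uniting that clade.
Only Bryoellus, Neoops, Platyodon, and Zygeus show the derived state 'yes' for IV, supporting them as a clade.
V: derived state 'yes' in Bryoellus, Neoops, Platyodon, Therella, and Zygeus only — synapomorphy for {Bryoellus, Neoops, Platyodon, Therella, Zygeus}.
Only Bryoellus and Platyodon show the derived state 'no' for VI, supporting them as a clade.
Most parsimonious ingroup topology: (((((Platyodon,Bryoellus),Zygeus),Neoops),Therella),Microellus).
Bryoellus and Platyodon form a cherry on this tree, so they are sister taxa.

Platyodon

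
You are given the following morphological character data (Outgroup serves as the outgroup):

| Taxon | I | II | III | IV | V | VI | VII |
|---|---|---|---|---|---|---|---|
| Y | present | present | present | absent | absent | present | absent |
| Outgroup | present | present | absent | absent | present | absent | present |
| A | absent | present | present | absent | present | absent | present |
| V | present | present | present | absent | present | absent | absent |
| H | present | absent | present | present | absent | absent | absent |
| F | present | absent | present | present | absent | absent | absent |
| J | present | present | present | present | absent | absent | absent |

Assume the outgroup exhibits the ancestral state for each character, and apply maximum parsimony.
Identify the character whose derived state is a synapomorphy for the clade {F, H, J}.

IV

Character polarity is set by the outgroup: the derived state is whichever differs from the outgroup's state, so for I, II, V, VII the derived state is 'absent', and for the remaining characters it is 'present'.
I: derived state 'absent' in A only — an autapomorphy, so it tells us nothing about relationships among taxa.
Only F and H show the derived state 'absent' for II, supporting them as a clade.
All ingroup taxa share the derived state 'present' for III; it defines the ingroup but does not resolve relationships within it.
IV: derived state 'present' in F, H, and J only — synapomorphy for {F, H, J}.
Only F, H, J, and Y show the derived state 'absent' for V, supporting them as a clade.
VI: derived state 'present' in Y only — an autapomorphy, so it tells us nothing about relationships among taxa.
VII (derived state 'absent') is shared by F, H, J, V, and Y — a synapomorphy uniting that clade.
Most parsimonious ingroup topology: (A,((((F,H),J),Y),V)).
The clade {F, H, J} is supported by IV: its derived state 'present' occurs in exactly those taxa and in no other taxon (including the outgroup).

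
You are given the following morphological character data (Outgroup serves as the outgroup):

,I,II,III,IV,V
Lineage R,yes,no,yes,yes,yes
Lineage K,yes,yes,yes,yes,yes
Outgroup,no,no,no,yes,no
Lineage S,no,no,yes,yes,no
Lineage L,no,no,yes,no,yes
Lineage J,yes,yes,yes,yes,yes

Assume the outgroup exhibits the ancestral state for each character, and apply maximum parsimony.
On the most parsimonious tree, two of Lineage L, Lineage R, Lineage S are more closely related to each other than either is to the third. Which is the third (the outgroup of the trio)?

Lineage S

Character polarity is set by the outgroup: the derived state is whichever differs from the outgroup's state, so for IV the derived state is 'no', and for the remaining characters it is 'yes'.
I (derived state 'yes') is shared by Lineage J, Lineage K, and Lineage R — a synapomorphy uniting that clade.
Only Lineage J and Lineage K show the derived state 'yes' for II, supporting them as a clade.
All ingroup taxa share the derived state 'yes' for III; it defines the ingroup but does not resolve relationships within it.
IV (derived state 'no') is unique to Lineage L (autapomorphy; uninformative for grouping).
V: derived state 'yes' in Lineage J, Lineage K, Lineage L, and Lineage R only — synapomorphy for {Lineage J, Lineage K, Lineage L, Lineage R}.
Most parsimonious ingroup topology: ((((Lineage J,Lineage K),Lineage R),Lineage L),Lineage S).
Lineage L and Lineage R share a more recent common ancestor with each other than either does with Lineage S, so Lineage S is the least closely related of the three.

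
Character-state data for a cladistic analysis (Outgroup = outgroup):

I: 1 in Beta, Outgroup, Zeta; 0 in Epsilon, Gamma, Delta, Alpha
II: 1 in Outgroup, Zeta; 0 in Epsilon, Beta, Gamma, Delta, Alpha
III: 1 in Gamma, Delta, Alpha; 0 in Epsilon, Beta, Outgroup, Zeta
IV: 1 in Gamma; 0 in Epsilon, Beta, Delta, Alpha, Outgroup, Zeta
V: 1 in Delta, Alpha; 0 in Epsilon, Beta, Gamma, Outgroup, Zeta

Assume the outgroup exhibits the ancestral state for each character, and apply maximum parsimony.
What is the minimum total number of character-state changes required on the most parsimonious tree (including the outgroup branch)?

5

Character polarity is set by the outgroup: the derived state is whichever differs from the outgroup's state, so for I, II the derived state is '0', and for the remaining characters it is '1'.
I (derived state '0') is shared by Alpha, Delta, Epsilon, and Gamma — a synapomorphy uniting that clade.
Only Alpha, Beta, Delta, Epsilon, and Gamma show the derived state '0' for II, supporting them as a clade.
III (derived state '1') is shared by Alpha, Delta, and Gamma — a synapomorphy uniting that clade.
IV: derived state '1' in Gamma only — an autapomorphy, so it tells us nothing about relationships among taxa.
V: derived state '1' in Alpha and Delta only — synapomorphy for {Alpha, Delta}.
Most parsimonious ingroup topology: ((((Gamma,(Delta,Alpha)),Epsilon),Beta),Zeta).
Changes per character on this tree: I: 1; II: 1; III: 1; IV: 1; V: 1.
Total = 5.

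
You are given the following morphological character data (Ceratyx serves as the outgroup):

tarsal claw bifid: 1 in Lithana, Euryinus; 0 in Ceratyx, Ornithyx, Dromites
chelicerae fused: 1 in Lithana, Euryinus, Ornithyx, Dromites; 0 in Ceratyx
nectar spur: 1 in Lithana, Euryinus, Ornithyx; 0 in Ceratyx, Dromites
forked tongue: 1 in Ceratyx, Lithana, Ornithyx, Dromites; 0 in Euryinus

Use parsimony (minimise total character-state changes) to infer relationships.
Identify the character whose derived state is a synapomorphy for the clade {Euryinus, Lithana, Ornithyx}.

nectar spur

Character polarity is set by the outgroup: the derived state is whichever differs from the outgroup's state, so for forked tongue the derived state is '0', and for the remaining characters it is '1'.
tarsal claw bifid: derived state '1' in Euryinus and Lithana only — synapomorphy for {Euryinus, Lithana}.
chelicerae fused (derived state '1') is shared by all ingroup taxa — unites the whole ingroup.
Only Euryinus, Lithana, and Ornithyx show the derived state '1' for nectar spur, supporting them as a clade.
forked tongue: derived state '0' in Euryinus only — an autapomorphy, so it tells us nothing about relationships among taxa.
Most parsimonious ingroup topology: (((Lithana,Euryinus),Ornithyx),Dromites).
The clade {Euryinus, Lithana, Ornithyx} is supported by nectar spur: its derived state '1' occurs in exactly those taxa and in no other taxon (including the outgroup).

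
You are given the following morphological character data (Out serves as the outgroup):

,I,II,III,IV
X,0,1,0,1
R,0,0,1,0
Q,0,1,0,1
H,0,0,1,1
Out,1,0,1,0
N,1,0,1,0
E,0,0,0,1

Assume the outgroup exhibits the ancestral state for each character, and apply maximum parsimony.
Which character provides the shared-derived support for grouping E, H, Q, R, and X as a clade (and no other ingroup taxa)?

I

Character polarity is set by the outgroup: the derived state is whichever differs from the outgroup's state, so for I, III the derived state is '0', and for the remaining characters it is '1'.
I: derived state '0' in E, H, Q, R, and X only — synapomorphy for {E, H, Q, R, X}.
Only Q and X show the derived state '1' for II, supporting them as a clade.
III: derived state '0' in E, Q, and X only — synapomorphy for {E, Q, X}.
Only E, H, Q, and X show the derived state '1' for IV, supporting them as a clade.
Most parsimonious ingroup topology: (N,(((E,(Q,X)),H),R)).
The clade {E, H, Q, R, X} is supported by I: its derived state '0' occurs in exactly those taxa and in no other taxon (including the outgroup).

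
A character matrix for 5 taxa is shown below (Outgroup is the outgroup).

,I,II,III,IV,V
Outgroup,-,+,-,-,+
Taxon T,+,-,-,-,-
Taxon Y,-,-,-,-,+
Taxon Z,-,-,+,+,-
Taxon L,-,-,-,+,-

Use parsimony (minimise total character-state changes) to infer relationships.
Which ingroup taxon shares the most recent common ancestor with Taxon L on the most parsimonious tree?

Character polarity is set by the outgroup: the derived state is whichever differs from the outgroup's state, so for II, V the derived state is '-', and for the remaining characters it is '+'.
I (derived state '+') is unique to Taxon T (autapomorphy; uninformative for grouping).
All ingroup taxa share the derived state '-' for II; it defines the ingroup but does not resolve relationships within it.
III: derived state '+' in Taxon Z only — an autapomorphy, so it tells us nothing about relationships among taxa.
IV (derived state '+') is shared by Taxon L and Taxon Z — a synapomorphy uniting that clade.
V (derived state '-') is shared by Taxon L, Taxon T, and Taxon Z — a synapomorphy uniting that clade.
Most parsimonious ingroup topology: ((Taxon T,(Taxon Z,Taxon L)),Taxon Y).
Taxon L and Taxon Z form a cherry on this tree, so they are sister taxa.

Taxon Z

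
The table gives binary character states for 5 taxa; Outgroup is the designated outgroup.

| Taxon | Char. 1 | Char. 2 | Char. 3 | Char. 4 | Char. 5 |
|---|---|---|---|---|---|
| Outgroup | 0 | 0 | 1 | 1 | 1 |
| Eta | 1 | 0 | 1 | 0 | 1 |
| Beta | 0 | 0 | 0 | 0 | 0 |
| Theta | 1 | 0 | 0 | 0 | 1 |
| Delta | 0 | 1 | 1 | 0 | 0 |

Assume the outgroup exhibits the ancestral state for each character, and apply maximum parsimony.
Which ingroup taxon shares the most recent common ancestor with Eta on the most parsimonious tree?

Character polarity is set by the outgroup: the derived state is whichever differs from the outgroup's state, so for Char. 3, Char. 4, Char. 5 the derived state is '0', and for the remaining characters it is '1'.
Only Eta and Theta show the derived state '1' for Char. 1, supporting them as a clade.
Char. 2 (derived state '1') is unique to Delta (autapomorphy; uninformative for grouping).
Char. 3 groups Beta and Theta, which is incompatible with the clades supported by the remaining characters; treating it as convergent (homoplasy) costs fewer steps than any alternative tree.
All ingroup taxa share the derived state '0' for Char. 4; it defines the ingroup but does not resolve relationships within it.
Char. 5 (derived state '0') is shared by Beta and Delta — a synapomorphy uniting that clade.
Most parsimonious ingroup topology: ((Eta,Theta),(Beta,Delta)).
Eta and Theta form a cherry on this tree, so they are sister taxa.

Theta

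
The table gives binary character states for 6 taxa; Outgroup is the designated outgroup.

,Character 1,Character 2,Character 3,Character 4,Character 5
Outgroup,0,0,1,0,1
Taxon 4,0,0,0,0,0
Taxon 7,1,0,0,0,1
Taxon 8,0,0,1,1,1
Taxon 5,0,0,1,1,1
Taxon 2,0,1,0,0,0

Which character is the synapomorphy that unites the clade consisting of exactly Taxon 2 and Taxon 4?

Character 5

Character polarity is set by the outgroup: the derived state is whichever differs from the outgroup's state, so for Character 3, Character 5 the derived state is '0', and for the remaining characters it is '1'.
Character 1 (derived state '1') is unique to Taxon 7 (autapomorphy; uninformative for grouping).
Character 2 (derived state '1') is unique to Taxon 2 (autapomorphy; uninformative for grouping).
Only Taxon 2, Taxon 4, and Taxon 7 show the derived state '0' for Character 3, supporting them as a clade.
Character 4: derived state '1' in Taxon 5 and Taxon 8 only — synapomorphy for {Taxon 5, Taxon 8}.
Character 5: derived state '0' in Taxon 2 and Taxon 4 only — synapomorphy for {Taxon 2, Taxon 4}.
Most parsimonious ingroup topology: (((Taxon 4,Taxon 2),Taxon 7),(Taxon 8,Taxon 5)).
The clade {Taxon 2, Taxon 4} is supported by Character 5: its derived state '0' occurs in exactly those taxa and in no other taxon (including the outgroup).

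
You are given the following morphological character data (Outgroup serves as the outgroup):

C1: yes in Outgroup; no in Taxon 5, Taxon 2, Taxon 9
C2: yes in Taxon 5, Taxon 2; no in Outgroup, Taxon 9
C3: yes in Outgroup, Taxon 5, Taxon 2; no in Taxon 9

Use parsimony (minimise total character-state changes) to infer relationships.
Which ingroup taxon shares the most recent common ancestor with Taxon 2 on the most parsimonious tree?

Taxon 5

Character polarity is set by the outgroup: the derived state is whichever differs from the outgroup's state, so for C1, C3 the derived state is 'no', and for the remaining characters it is 'yes'.
C1 (derived state 'no') is shared by all ingroup taxa — unites the whole ingroup.
Only Taxon 2 and Taxon 5 show the derived state 'yes' for C2, supporting them as a clade.
C3 (derived state 'no') is unique to Taxon 9 (autapomorphy; uninformative for grouping).
Most parsimonious ingroup topology: ((Taxon 5,Taxon 2),Taxon 9).
Taxon 2 and Taxon 5 form a cherry on this tree, so they are sister taxa.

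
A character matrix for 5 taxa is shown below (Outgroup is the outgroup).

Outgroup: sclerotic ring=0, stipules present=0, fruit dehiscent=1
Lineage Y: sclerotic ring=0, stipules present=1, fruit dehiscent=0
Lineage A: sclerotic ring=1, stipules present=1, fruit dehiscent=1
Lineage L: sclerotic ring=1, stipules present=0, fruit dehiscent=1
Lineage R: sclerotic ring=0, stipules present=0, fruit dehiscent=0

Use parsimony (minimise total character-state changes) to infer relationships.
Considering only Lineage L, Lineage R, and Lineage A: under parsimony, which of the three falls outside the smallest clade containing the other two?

Character polarity is set by the outgroup: the derived state is whichever differs from the outgroup's state, so for fruit dehiscent the derived state is '0', and for the remaining characters it is '1'.
sclerotic ring (derived state '1') is shared by Lineage A and Lineage L — a synapomorphy uniting that clade.
stipules present groups Lineage A and Lineage Y, which is incompatible with the clades supported by the remaining characters; treating it as convergent (homoplasy) costs fewer steps than any alternative tree.
fruit dehiscent (derived state '0') is shared by Lineage R and Lineage Y — a synapomorphy uniting that clade.
Most parsimonious ingroup topology: ((Lineage Y,Lineage R),(Lineage A,Lineage L)).
Lineage A and Lineage L share a more recent common ancestor with each other than either does with Lineage R, so Lineage R is the least closely related of the three.

Lineage R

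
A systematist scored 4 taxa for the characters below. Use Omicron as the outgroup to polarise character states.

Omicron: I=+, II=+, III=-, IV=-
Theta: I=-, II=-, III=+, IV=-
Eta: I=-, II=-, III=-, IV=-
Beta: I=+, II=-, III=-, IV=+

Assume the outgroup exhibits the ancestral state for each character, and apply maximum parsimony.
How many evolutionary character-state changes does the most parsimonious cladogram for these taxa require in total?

4

Character polarity is set by the outgroup: the derived state is whichever differs from the outgroup's state, so for I, II the derived state is '-', and for the remaining characters it is '+'.
I: derived state '-' in Eta and Theta only — synapomorphy for {Eta, Theta}.
II (derived state '-') is shared by all ingroup taxa — unites the whole ingroup.
III: derived state '+' in Theta only — an autapomorphy, so it tells us nothing about relationships among taxa.
IV (derived state '+') is unique to Beta (autapomorphy; uninformative for grouping).
Most parsimonious ingroup topology: ((Theta,Eta),Beta).
Changes per character on this tree: I: 1; II: 1; III: 1; IV: 1.
Total = 4.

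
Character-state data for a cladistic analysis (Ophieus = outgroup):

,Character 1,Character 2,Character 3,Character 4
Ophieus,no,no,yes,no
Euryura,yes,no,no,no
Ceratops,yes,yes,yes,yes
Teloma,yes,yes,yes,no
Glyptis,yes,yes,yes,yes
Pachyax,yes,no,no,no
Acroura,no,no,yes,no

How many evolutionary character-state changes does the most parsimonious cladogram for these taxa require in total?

4

Character polarity is set by the outgroup: the derived state is whichever differs from the outgroup's state, so for Character 3 the derived state is 'no', and for the remaining characters it is 'yes'.
Character 1 (derived state 'yes') is shared by Ceratops, Euryura, Glyptis, Pachyax, and Teloma — a synapomorphy uniting that clade.
Character 2 (derived state 'yes') is shared by Ceratops, Glyptis, and Teloma — a synapomorphy uniting that clade.
Character 3: derived state 'no' in Euryura and Pachyax only — synapomorphy for {Euryura, Pachyax}.
Character 4 (derived state 'yes') is shared by Ceratops and Glyptis — a synapomorphy uniting that clade.
Most parsimonious ingroup topology: (((Euryura,Pachyax),((Ceratops,Glyptis),Teloma)),Acroura).
Changes per character on this tree: Character 1: 1; Character 2: 1; Character 3: 1; Character 4: 1.
Total = 4.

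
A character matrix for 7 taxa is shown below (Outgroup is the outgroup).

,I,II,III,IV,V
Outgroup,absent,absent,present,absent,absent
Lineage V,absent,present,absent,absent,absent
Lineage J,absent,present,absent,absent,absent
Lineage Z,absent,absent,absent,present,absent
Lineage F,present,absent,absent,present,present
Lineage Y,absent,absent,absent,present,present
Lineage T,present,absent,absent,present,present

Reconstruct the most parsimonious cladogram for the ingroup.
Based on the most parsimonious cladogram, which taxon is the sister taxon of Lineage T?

Character polarity is set by the outgroup: the derived state is whichever differs from the outgroup's state, so for III the derived state is 'absent', and for the remaining characters it is 'present'.
Only Lineage F and Lineage T show the derived state 'present' for I, supporting them as a clade.
Only Lineage J and Lineage V show the derived state 'present' for II, supporting them as a clade.
III (derived state 'absent') is shared by all ingroup taxa — unites the whole ingroup.
IV: derived state 'present' in Lineage F, Lineage T, Lineage Y, and Lineage Z only — synapomorphy for {Lineage F, Lineage T, Lineage Y, Lineage Z}.
V: derived state 'present' in Lineage F, Lineage T, and Lineage Y only — synapomorphy for {Lineage F, Lineage T, Lineage Y}.
Most parsimonious ingroup topology: ((Lineage V,Lineage J),(Lineage Z,((Lineage F,Lineage T),Lineage Y))).
Lineage T and Lineage F form a cherry on this tree, so they are sister taxa.

Lineage F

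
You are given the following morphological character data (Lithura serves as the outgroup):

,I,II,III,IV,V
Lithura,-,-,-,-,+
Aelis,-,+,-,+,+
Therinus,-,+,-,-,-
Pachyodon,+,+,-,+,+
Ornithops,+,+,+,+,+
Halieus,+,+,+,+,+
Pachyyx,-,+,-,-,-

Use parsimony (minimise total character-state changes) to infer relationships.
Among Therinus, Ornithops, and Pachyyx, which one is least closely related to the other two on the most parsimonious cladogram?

Character polarity is set by the outgroup: the derived state is whichever differs from the outgroup's state, so for V the derived state is '-', and for the remaining characters it is '+'.
I (derived state '+') is shared by Halieus, Ornithops, and Pachyodon — a synapomorphy uniting that clade.
All ingroup taxa share the derived state '+' for II; it defines the ingroup but does not resolve relationships within it.
III (derived state '+') is shared by Halieus and Ornithops — a synapomorphy uniting that clade.
IV (derived state '+') is shared by Aelis, Halieus, Ornithops, and Pachyodon — a synapomorphy uniting that clade.
V: derived state '-' in Pachyyx and Therinus only — synapomorphy for {Pachyyx, Therinus}.
Most parsimonious ingroup topology: ((Aelis,(Pachyodon,(Ornithops,Halieus))),(Therinus,Pachyyx)).
Pachyyx and Therinus share a more recent common ancestor with each other than either does with Ornithops, so Ornithops is the least closely related of the three.

Ornithops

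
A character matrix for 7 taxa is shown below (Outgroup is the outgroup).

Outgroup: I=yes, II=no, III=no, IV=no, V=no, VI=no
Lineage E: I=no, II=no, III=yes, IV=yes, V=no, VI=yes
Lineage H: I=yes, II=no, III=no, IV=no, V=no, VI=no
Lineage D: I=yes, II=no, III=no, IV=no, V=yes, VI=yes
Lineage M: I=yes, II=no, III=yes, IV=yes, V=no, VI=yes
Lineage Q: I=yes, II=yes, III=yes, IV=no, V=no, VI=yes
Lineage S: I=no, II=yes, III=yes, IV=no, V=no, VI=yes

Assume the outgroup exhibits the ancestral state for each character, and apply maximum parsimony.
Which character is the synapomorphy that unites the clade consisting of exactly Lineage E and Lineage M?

IV

Character polarity is set by the outgroup: the derived state is whichever differs from the outgroup's state, so for I the derived state is 'no', and for the remaining characters it is 'yes'.
I groups Lineage E and Lineage S, which is incompatible with the clades supported by the remaining characters; treating it as convergent (homoplasy) costs fewer steps than any alternative tree.
Only Lineage Q and Lineage S show the derived state 'yes' for II, supporting them as a clade.
Only Lineage E, Lineage M, Lineage Q, and Lineage S show the derived state 'yes' for III, supporting them as a clade.
IV: derived state 'yes' in Lineage E and Lineage M only — synapomorphy for {Lineage E, Lineage M}.
V: derived state 'yes' in Lineage D only — an autapomorphy, so it tells us nothing about relationships among taxa.
VI: derived state 'yes' in Lineage D, Lineage E, Lineage M, Lineage Q, and Lineage S only — synapomorphy for {Lineage D, Lineage E, Lineage M, Lineage Q, Lineage S}.
Most parsimonious ingroup topology: ((((Lineage E,Lineage M),(Lineage Q,Lineage S)),Lineage D),Lineage H).
The clade {Lineage E, Lineage M} is supported by IV: its derived state 'yes' occurs in exactly those taxa and in no other taxon (including the outgroup).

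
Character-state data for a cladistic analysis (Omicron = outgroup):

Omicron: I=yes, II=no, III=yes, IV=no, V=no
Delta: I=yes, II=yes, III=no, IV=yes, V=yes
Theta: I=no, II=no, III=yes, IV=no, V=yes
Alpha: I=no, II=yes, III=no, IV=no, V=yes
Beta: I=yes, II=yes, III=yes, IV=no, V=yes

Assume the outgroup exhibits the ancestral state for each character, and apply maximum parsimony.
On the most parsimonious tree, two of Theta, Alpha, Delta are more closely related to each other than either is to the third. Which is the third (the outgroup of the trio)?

Theta

Character polarity is set by the outgroup: the derived state is whichever differs from the outgroup's state, so for I, III the derived state is 'no', and for the remaining characters it is 'yes'.
I (state 'no') occurs in Alpha and Theta but conflicts with the nesting implied by the other characters — most parsimoniously interpreted as homoplasy.
II: derived state 'yes' in Alpha, Beta, and Delta only — synapomorphy for {Alpha, Beta, Delta}.
Only Alpha and Delta show the derived state 'no' for III, supporting them as a clade.
IV (derived state 'yes') is unique to Delta (autapomorphy; uninformative for grouping).
V (derived state 'yes') is shared by all ingroup taxa — unites the whole ingroup.
Most parsimonious ingroup topology: (((Delta,Alpha),Beta),Theta).
Delta and Alpha share a more recent common ancestor with each other than either does with Theta, so Theta is the least closely related of the three.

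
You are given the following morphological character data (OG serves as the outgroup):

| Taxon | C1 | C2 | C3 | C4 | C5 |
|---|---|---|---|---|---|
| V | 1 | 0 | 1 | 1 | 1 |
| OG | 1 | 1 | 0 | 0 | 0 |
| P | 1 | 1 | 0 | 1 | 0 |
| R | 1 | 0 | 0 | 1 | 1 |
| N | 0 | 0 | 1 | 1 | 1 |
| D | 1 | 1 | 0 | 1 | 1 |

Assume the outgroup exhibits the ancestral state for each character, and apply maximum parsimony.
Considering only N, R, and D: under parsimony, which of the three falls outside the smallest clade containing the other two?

D

Character polarity is set by the outgroup: the derived state is whichever differs from the outgroup's state, so for C1, C2 the derived state is '0', and for the remaining characters it is '1'.
C1: derived state '0' in N only — an autapomorphy, so it tells us nothing about relationships among taxa.
C2 (derived state '0') is shared by N, R, and V — a synapomorphy uniting that clade.
C3 (derived state '1') is shared by N and V — a synapomorphy uniting that clade.
All ingroup taxa share the derived state '1' for C4; it defines the ingroup but does not resolve relationships within it.
C5 (derived state '1') is shared by D, N, R, and V — a synapomorphy uniting that clade.
Most parsimonious ingroup topology: (P,((R,(N,V)),D)).
N and R share a more recent common ancestor with each other than either does with D, so D is the least closely related of the three.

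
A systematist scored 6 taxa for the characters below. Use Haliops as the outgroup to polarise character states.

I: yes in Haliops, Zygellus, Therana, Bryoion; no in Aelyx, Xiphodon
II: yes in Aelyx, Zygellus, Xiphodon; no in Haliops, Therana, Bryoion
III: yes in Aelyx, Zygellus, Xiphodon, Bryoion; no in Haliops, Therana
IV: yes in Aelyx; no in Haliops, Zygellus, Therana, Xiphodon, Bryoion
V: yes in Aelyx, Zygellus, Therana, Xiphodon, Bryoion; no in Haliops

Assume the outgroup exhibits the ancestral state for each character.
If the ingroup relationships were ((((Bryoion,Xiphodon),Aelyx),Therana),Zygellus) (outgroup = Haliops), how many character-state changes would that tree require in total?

Map each character onto ((((Bryoion,Xiphodon),Aelyx),Therana),Zygellus) (rooted by Haliops) and count the minimum state changes it requires (Fitch parsimony):
I: 2; II: 3; III: 2; IV: 1; V: 1.
Total tree length = 9.

9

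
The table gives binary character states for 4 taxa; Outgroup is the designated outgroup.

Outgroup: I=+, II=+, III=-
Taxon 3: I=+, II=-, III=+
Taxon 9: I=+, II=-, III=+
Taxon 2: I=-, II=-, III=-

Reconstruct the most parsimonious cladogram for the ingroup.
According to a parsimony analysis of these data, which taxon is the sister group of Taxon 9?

Taxon 3

Character polarity is set by the outgroup: the derived state is whichever differs from the outgroup's state, so for I, II the derived state is '-', and for the remaining characters it is '+'.
I: derived state '-' in Taxon 2 only — an autapomorphy, so it tells us nothing about relationships among taxa.
II (derived state '-') is shared by all ingroup taxa — unites the whole ingroup.
III (derived state '+') is shared by Taxon 3 and Taxon 9 — a synapomorphy uniting that clade.
Most parsimonious ingroup topology: ((Taxon 3,Taxon 9),Taxon 2).
Taxon 9 and Taxon 3 form a cherry on this tree, so they are sister taxa.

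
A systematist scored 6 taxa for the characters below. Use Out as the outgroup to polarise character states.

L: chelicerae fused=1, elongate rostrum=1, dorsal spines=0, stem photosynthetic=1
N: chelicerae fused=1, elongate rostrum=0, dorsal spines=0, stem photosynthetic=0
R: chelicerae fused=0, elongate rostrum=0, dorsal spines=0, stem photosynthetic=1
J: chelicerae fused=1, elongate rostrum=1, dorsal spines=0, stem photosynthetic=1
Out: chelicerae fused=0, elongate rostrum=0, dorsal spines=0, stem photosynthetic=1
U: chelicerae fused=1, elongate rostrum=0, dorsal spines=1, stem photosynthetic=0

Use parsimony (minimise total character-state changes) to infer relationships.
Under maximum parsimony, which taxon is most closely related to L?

J

Character polarity is set by the outgroup: the derived state is whichever differs from the outgroup's state, so for stem photosynthetic the derived state is '0', and for the remaining characters it is '1'.
Only J, L, N, and U show the derived state '1' for chelicerae fused, supporting them as a clade.
elongate rostrum: derived state '1' in J and L only — synapomorphy for {J, L}.
dorsal spines: derived state '1' in U only — an autapomorphy, so it tells us nothing about relationships among taxa.
stem photosynthetic: derived state '0' in N and U only — synapomorphy for {N, U}.
Most parsimonious ingroup topology: (R,((N,U),(J,L))).
L and J form a cherry on this tree, so they are sister taxa.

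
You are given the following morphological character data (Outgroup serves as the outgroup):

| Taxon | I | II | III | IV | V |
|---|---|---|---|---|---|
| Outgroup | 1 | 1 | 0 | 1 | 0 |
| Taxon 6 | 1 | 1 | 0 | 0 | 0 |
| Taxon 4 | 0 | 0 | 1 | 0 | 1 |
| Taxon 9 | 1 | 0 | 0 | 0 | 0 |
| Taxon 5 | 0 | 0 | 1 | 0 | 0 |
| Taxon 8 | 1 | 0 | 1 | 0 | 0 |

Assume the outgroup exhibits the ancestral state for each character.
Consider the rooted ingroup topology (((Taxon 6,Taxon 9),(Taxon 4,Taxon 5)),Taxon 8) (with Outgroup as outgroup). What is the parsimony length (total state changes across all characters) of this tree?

Map each character onto (((Taxon 6,Taxon 9),(Taxon 4,Taxon 5)),Taxon 8) (rooted by Outgroup) and count the minimum state changes it requires (Fitch parsimony):
I: 1; II: 2; III: 2; IV: 1; V: 1.
Total tree length = 7.

7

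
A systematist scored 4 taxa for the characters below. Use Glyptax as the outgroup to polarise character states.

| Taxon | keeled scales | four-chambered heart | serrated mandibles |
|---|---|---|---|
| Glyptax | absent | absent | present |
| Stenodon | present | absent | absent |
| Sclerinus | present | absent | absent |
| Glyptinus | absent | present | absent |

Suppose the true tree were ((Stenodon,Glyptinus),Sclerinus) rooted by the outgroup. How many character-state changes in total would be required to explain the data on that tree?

4

Map each character onto ((Stenodon,Glyptinus),Sclerinus) (rooted by Glyptax) and count the minimum state changes it requires (Fitch parsimony):
keeled scales: 2; four-chambered heart: 1; serrated mandibles: 1.
Total tree length = 4.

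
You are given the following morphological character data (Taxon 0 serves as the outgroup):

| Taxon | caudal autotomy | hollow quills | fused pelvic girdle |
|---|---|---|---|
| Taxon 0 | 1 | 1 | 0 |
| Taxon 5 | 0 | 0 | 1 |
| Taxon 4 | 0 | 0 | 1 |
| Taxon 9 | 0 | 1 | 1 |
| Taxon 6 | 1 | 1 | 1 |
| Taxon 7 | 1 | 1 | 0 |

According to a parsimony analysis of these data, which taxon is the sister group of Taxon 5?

Taxon 4

Character polarity is set by the outgroup: the derived state is whichever differs from the outgroup's state, so for caudal autotomy, hollow quills the derived state is '0', and for the remaining characters it is '1'.
Only Taxon 4, Taxon 5, and Taxon 9 show the derived state '0' for caudal autotomy, supporting them as a clade.
Only Taxon 4 and Taxon 5 show the derived state '0' for hollow quills, supporting them as a clade.
fused pelvic girdle (derived state '1') is shared by Taxon 4, Taxon 5, Taxon 6, and Taxon 9 — a synapomorphy uniting that clade.
Most parsimonious ingroup topology: ((((Taxon 5,Taxon 4),Taxon 9),Taxon 6),Taxon 7).
Taxon 5 and Taxon 4 form a cherry on this tree, so they are sister taxa.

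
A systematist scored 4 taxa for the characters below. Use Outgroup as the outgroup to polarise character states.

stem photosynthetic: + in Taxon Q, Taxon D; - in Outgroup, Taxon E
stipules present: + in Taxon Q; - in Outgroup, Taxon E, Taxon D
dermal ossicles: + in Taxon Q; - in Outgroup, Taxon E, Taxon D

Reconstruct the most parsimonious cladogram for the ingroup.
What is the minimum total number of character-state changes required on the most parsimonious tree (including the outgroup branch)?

3

The outgroup has state '-' for every character, so '+' is the derived state throughout.
stem photosynthetic (derived state '+') is shared by Taxon D and Taxon Q — a synapomorphy uniting that clade.
stipules present (derived state '+') is unique to Taxon Q (autapomorphy; uninformative for grouping).
dermal ossicles (derived state '+') is unique to Taxon Q (autapomorphy; uninformative for grouping).
Most parsimonious ingroup topology: ((Taxon Q,Taxon D),Taxon E).
Changes per character on this tree: stem photosynthetic: 1; stipules present: 1; dermal ossicles: 1.
Total = 3.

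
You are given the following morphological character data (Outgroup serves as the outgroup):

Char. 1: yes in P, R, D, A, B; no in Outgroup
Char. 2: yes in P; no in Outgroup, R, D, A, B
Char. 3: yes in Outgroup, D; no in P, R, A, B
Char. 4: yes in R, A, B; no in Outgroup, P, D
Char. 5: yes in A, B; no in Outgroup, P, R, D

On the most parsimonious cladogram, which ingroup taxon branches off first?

Character polarity is set by the outgroup: the derived state is whichever differs from the outgroup's state, so for Char. 3 the derived state is 'no', and for the remaining characters it is 'yes'.
Char. 1 (derived state 'yes') is shared by all ingroup taxa — unites the whole ingroup.
Char. 2 (derived state 'yes') is unique to P (autapomorphy; uninformative for grouping).
Char. 3: derived state 'no' in A, B, P, and R only — synapomorphy for {A, B, P, R}.
Char. 4 (derived state 'yes') is shared by A, B, and R — a synapomorphy uniting that clade.
Char. 5: derived state 'yes' in A and B only — synapomorphy for {A, B}.
Most parsimonious ingroup topology: ((P,(R,(A,B))),D).
D is sister to the clade containing all other ingroup taxa, so it is the earliest-diverging (most basal) ingroup lineage.

D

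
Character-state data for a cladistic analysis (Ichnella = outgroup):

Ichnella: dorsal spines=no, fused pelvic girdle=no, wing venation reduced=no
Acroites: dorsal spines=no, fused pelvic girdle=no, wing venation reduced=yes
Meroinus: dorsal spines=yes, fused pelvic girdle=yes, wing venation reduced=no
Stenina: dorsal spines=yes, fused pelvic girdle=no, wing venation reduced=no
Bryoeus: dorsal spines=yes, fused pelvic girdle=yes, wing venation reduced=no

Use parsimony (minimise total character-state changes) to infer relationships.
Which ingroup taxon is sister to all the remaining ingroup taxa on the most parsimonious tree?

Acroites

The outgroup has state 'no' for every character, so 'yes' is the derived state throughout.
Only Bryoeus, Meroinus, and Stenina show the derived state 'yes' for dorsal spines, supporting them as a clade.
fused pelvic girdle (derived state 'yes') is shared by Bryoeus and Meroinus — a synapomorphy uniting that clade.
wing venation reduced (derived state 'yes') is unique to Acroites (autapomorphy; uninformative for grouping).
Most parsimonious ingroup topology: (Acroites,((Meroinus,Bryoeus),Stenina)).
Acroites is sister to the clade containing all other ingroup taxa, so it is the earliest-diverging (most basal) ingroup lineage.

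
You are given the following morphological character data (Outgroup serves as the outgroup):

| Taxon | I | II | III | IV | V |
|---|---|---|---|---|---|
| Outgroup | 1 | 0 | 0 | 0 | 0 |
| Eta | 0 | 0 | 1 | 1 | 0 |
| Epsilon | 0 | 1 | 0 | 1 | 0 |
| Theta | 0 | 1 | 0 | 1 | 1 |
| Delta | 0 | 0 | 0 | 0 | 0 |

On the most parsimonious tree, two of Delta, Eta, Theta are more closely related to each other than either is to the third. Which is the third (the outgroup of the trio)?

Character polarity is set by the outgroup: the derived state is whichever differs from the outgroup's state, so for I the derived state is '0', and for the remaining characters it is '1'.
All ingroup taxa share the derived state '0' for I; it defines the ingroup but does not resolve relationships within it.
Only Epsilon and Theta show the derived state '1' for II, supporting them as a clade.
III (derived state '1') is unique to Eta (autapomorphy; uninformative for grouping).
Only Epsilon, Eta, and Theta show the derived state '1' for IV, supporting them as a clade.
V (derived state '1') is unique to Theta (autapomorphy; uninformative for grouping).
Most parsimonious ingroup topology: ((Eta,(Epsilon,Theta)),Delta).
Theta and Eta share a more recent common ancestor with each other than either does with Delta, so Delta is the least closely related of the three.

Delta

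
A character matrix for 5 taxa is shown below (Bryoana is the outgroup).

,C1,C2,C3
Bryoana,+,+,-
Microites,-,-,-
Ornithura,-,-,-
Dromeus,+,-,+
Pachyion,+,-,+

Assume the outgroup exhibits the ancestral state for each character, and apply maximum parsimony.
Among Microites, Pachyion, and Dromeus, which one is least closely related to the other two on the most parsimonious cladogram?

Microites

Character polarity is set by the outgroup: the derived state is whichever differs from the outgroup's state, so for C1, C2 the derived state is '-', and for the remaining characters it is '+'.
Only Microites and Ornithura show the derived state '-' for C1, supporting them as a clade.
C2 (derived state '-') is shared by all ingroup taxa — unites the whole ingroup.
Only Dromeus and Pachyion show the derived state '+' for C3, supporting them as a clade.
Most parsimonious ingroup topology: ((Ornithura,Microites),(Dromeus,Pachyion)).
Dromeus and Pachyion share a more recent common ancestor with each other than either does with Microites, so Microites is the least closely related of the three.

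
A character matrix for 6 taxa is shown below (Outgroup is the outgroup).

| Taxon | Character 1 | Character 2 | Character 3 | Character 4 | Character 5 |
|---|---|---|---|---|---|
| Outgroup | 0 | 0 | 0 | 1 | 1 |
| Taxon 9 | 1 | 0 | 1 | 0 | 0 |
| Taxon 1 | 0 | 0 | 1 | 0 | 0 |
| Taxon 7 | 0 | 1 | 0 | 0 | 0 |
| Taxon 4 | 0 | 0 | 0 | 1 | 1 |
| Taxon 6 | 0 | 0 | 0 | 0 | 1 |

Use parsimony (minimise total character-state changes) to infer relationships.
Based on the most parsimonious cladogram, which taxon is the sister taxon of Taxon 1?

Taxon 9

Character polarity is set by the outgroup: the derived state is whichever differs from the outgroup's state, so for Character 4, Character 5 the derived state is '0', and for the remaining characters it is '1'.
Character 1: derived state '1' in Taxon 9 only — an autapomorphy, so it tells us nothing about relationships among taxa.
Character 2: derived state '1' in Taxon 7 only — an autapomorphy, so it tells us nothing about relationships among taxa.
Only Taxon 1 and Taxon 9 show the derived state '1' for Character 3, supporting them as a clade.
Character 4: derived state '0' in Taxon 1, Taxon 6, Taxon 7, and Taxon 9 only — synapomorphy for {Taxon 1, Taxon 6, Taxon 7, Taxon 9}.
Character 5 (derived state '0') is shared by Taxon 1, Taxon 7, and Taxon 9 — a synapomorphy uniting that clade.
Most parsimonious ingroup topology: ((((Taxon 9,Taxon 1),Taxon 7),Taxon 6),Taxon 4).
Taxon 1 and Taxon 9 form a cherry on this tree, so they are sister taxa.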